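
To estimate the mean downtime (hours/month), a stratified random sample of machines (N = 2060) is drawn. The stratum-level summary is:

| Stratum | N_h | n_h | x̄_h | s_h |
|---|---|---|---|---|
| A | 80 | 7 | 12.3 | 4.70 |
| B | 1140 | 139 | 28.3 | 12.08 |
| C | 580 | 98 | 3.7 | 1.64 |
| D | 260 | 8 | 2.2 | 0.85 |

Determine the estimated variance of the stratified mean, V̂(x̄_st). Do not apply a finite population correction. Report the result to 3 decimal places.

V̂(x̄_st) ≈ 0.330

V̂(x̄_st) = Σ W_h² s_h²/n_h, with W_h = N_h/N and N = 2060:
  stratum A: (80/2060)²·4.70²/7 = 0.0047593
  stratum B: (1140/2060)²·12.08²/139 = 0.32151
  stratum C: (580/2060)²·1.64²/98 = 0.00217562
  stratum D: (260/2060)²·0.85²/8 = 0.00143867
V̂(x̄_st) = 0.329883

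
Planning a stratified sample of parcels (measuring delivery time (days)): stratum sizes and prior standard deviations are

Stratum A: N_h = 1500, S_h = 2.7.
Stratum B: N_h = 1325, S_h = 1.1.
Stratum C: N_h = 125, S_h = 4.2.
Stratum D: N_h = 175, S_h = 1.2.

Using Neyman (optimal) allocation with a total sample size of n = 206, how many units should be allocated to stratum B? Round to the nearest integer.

48

Neyman allocation: n_h = n · N_h S_h / Σ N_i S_i, with n = 206.
  stratum A: N_h·S_h = 1500·2.7 = 4050.00
  stratum B: N_h·S_h = 1325·1.1 = 1457.50
  stratum C: N_h·S_h = 125·4.2 = 525.00
  stratum D: N_h·S_h = 175·1.2 = 210.00
Σ N_h S_h = 6242.50
n for stratum B = 206·1457.50/6242.50 = 48.097 → 48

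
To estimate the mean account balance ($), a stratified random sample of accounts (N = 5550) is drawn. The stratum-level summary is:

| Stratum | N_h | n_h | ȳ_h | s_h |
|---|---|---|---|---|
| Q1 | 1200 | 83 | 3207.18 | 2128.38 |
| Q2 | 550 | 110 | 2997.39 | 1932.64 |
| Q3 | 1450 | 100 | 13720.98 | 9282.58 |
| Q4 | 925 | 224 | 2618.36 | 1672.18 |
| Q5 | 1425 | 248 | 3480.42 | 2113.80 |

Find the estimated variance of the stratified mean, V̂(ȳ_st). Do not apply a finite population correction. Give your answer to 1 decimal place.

V̂(ȳ_st) ≈ 63234.4

V̂(ȳ_st) = Σ W_h² s_h²/n_h, with W_h = N_h/N and N = 5550:
  stratum Q1: (1200/5550)²·2128.38²/83 = 2551.51
  stratum Q2: (550/5550)²·1932.64²/110 = 333.464
  stratum Q3: (1450/5550)²·9282.58²/100 = 58814.9
  stratum Q4: (925/5550)²·1672.18²/224 = 346.749
  stratum Q5: (1425/5550)²·2113.80²/248 = 1187.74
V̂(ȳ_st) = 63234.4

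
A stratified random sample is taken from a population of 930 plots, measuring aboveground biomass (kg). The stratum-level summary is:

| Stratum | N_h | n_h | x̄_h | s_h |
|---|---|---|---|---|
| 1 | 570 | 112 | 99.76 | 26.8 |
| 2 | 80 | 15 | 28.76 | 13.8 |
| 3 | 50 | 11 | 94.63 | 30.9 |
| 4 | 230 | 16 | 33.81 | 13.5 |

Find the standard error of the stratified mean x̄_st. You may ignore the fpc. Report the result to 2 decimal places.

V̂(x̄_st) = Σ W_h² s_h²/n_h, with W_h = N_h/N and N = 930:
  stratum 1: (570/930)²·26.8²/112 = 2.40899
  stratum 2: (80/930)²·13.8²/15 = 0.0939466
  stratum 3: (50/930)²·30.9²/11 = 0.250899
  stratum 4: (230/930)²·13.5²/16 = 0.696686
V̂(x̄_st) = 3.45052
SE(x̄_st) = √3.45052 = 1.85756

SE(x̄_st) ≈ 1.86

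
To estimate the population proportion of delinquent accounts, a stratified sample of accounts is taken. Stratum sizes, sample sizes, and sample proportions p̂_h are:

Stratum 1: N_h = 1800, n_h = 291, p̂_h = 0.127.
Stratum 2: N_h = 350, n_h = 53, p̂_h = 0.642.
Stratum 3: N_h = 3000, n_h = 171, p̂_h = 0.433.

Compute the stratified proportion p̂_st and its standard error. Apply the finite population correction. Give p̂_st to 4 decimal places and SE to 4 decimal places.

p̂_st ≈ 0.3403, SE ≈ 0.0228

N = 5150; stratum weights W_h = N_h/N.
p̂_st = Σ W_h p̂_h = (1800·0.127 + 350·0.642 + 3000·0.433)/5150 = 0.34025
V̂(p̂_st) = Σ W_h² (1 − n_h/N_h) p̂_h(1−p̂_h)/(n_h−1):
  stratum 1: (1800/5150)²·(1 − 291/1800)·0.127·0.873/290 = 3.91532e-05
  stratum 2: (350/5150)²·(1 − 53/350)·0.642·0.358/52 = 1.73231e-05
  stratum 3: (3000/5150)²·(1 − 171/3000)·0.433·0.567/170 = 0.000462127
V̂(p̂_st) = 0.000518604; SE = √V̂ = 0.0227729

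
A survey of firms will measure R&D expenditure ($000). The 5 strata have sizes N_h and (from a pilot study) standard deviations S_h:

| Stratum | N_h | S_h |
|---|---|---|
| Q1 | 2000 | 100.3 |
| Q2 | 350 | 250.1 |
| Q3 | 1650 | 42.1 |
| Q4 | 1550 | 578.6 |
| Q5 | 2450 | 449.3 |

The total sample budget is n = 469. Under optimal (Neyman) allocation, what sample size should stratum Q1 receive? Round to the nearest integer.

Neyman allocation: n_h = n · N_h S_h / Σ N_i S_i, with n = 469.
  stratum Q1: N_h·S_h = 2000·100.3 = 200600.00
  stratum Q2: N_h·S_h = 350·250.1 = 87535.00
  stratum Q3: N_h·S_h = 1650·42.1 = 69465.00
  stratum Q4: N_h·S_h = 1550·578.6 = 896830.00
  stratum Q5: N_h·S_h = 2450·449.3 = 1100785.00
Σ N_h S_h = 2355215.00
n for stratum Q1 = 469·200600.00/2355215.00 = 39.946 → 40

40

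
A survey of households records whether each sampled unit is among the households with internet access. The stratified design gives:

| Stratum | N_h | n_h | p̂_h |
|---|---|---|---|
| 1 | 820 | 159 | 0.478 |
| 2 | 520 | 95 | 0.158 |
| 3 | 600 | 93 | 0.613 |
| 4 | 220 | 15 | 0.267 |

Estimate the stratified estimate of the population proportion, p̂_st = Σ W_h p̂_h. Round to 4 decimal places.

N = 2160; stratum weights W_h = N_h/N.
p̂_st = Σ W_h p̂_h = (820·0.478 + 520·0.158 + 600·0.613 + 220·0.267)/2160 = 0.41697

p̂_st ≈ 0.4170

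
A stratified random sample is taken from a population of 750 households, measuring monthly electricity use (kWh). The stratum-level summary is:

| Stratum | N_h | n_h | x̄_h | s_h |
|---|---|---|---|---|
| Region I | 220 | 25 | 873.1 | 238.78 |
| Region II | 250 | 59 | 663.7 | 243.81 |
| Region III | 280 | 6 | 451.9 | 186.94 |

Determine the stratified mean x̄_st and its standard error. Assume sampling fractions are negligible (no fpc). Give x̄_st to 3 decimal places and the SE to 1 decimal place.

x̄_st ≈ 646.052, SE ≈ 33.5

x̄_st = Σ W_h x̄_h = (220·873.1 + 250·663.7 + 280·451.9)/750 = 646.05200
V̂(x̄_st) = Σ W_h² s_h²/n_h, with W_h = N_h/N and N = 750:
  stratum Region I: (220/750)²·238.78²/25 = 196.236
  stratum Region II: (250/750)²·243.81²/59 = 111.946
  stratum Region III: (280/750)²·186.94²/6 = 811.796
V̂(x̄_st) = 1119.98
SE(x̄_st) = √1119.98 = 33.4661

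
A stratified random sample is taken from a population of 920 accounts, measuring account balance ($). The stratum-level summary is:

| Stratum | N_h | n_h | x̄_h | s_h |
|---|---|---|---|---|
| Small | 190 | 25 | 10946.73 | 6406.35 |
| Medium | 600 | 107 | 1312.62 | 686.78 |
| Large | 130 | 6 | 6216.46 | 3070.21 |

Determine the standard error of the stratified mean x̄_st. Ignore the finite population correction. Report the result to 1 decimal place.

V̂(x̄_st) = Σ W_h² s_h²/n_h, with W_h = N_h/N and N = 920:
  stratum Small: (190/920)²·6406.35²/25 = 70018.5
  stratum Medium: (600/920)²·686.78²/107 = 1874.9
  stratum Large: (130/920)²·3070.21²/6 = 31368.7
V̂(x̄_st) = 103262
SE(x̄_st) = √103262 = 321.344

SE(x̄_st) ≈ 321.3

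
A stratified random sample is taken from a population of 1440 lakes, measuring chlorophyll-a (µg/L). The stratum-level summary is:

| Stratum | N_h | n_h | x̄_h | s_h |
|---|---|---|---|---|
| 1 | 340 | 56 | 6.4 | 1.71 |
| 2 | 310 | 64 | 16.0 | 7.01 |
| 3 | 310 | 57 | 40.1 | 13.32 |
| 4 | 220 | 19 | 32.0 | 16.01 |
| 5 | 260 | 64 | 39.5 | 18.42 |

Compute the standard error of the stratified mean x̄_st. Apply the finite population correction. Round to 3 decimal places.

V̂(x̄_st) = Σ W_h² (1 − n_h/N_h) s_h²/n_h, with W_h = N_h/N and N = 1440:
  stratum 1: (340/1440)²·(1 − 56/340)·1.71²/56 = 0.00243151
  stratum 2: (310/1440)²·(1 − 64/310)·7.01²/64 = 0.0282376
  stratum 3: (310/1440)²·(1 − 57/310)·13.32²/57 = 0.117731
  stratum 4: (220/1440)²·(1 − 19/220)·16.01²/19 = 0.287689
  stratum 5: (260/1440)²·(1 − 64/260)·18.42²/64 = 0.130288
V̂(x̄_st) = 0.566377
SE(x̄_st) = √0.566377 = 0.75258

SE(x̄_st) ≈ 0.753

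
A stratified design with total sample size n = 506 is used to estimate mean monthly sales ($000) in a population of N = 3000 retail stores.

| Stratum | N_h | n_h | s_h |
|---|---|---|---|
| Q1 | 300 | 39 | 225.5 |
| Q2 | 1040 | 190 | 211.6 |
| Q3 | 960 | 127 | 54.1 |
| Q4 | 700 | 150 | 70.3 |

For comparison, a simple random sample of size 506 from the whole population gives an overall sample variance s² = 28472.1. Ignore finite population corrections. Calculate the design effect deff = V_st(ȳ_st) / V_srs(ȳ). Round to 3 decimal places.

V̂(ȳ_st) = Σ W_h² s_h²/n_h, with W_h = N_h/N and N = 3000:
  stratum Q1: (300/3000)²·225.5²/39 = 13.0385
  stratum Q2: (1040/3000)²·211.6²/190 = 28.3206
  stratum Q3: (960/3000)²·54.1²/127 = 2.35988
  stratum Q4: (700/3000)²·70.3²/150 = 1.7938
V_st = 45.5128
V_srs = s²/n = 28472.1/506 = 56.269
deff = V_st / V_srs = 45.5128/56.269 = 0.8088

deff ≈ 0.809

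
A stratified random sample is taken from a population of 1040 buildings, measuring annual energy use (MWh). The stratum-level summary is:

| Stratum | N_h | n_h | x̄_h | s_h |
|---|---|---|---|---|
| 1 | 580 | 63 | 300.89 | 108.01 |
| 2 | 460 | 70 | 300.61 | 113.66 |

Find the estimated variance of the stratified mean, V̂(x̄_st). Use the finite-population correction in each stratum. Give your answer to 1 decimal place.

V̂(x̄_st) ≈ 81.9

V̂(x̄_st) = Σ W_h² (1 − n_h/N_h) s_h²/n_h, with W_h = N_h/N and N = 1040:
  stratum 1: (580/1040)²·(1 − 63/580)·108.01²/63 = 51.338
  stratum 2: (460/1040)²·(1 − 70/460)·113.66²/70 = 30.6107
V̂(x̄_st) = 81.9487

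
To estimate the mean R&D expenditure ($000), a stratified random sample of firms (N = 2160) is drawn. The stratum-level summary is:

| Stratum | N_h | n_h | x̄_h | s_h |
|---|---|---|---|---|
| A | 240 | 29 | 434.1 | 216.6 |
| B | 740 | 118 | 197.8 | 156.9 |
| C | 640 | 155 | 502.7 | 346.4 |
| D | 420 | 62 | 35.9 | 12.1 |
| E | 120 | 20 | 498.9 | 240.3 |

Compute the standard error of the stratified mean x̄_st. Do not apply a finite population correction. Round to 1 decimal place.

V̂(x̄_st) = Σ W_h² s_h²/n_h, with W_h = N_h/N and N = 2160:
  stratum A: (240/2160)²·216.6²/29 = 19.9726
  stratum B: (740/2160)²·156.9²/118 = 24.4861
  stratum C: (640/2160)²·346.4²/155 = 67.9636
  stratum D: (420/2160)²·12.1²/62 = 0.0892833
  stratum E: (120/2160)²·240.3²/20 = 8.91113
V̂(x̄_st) = 121.423
SE(x̄_st) = √121.423 = 11.0192

SE(x̄_st) ≈ 11.0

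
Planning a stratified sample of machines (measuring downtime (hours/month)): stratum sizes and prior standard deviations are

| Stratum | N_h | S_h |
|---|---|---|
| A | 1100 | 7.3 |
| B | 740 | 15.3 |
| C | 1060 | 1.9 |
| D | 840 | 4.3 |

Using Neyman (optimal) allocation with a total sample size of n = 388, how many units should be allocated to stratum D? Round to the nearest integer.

56

Neyman allocation: n_h = n · N_h S_h / Σ N_i S_i, with n = 388.
  stratum A: N_h·S_h = 1100·7.3 = 8030.00
  stratum B: N_h·S_h = 740·15.3 = 11322.00
  stratum C: N_h·S_h = 1060·1.9 = 2014.00
  stratum D: N_h·S_h = 840·4.3 = 3612.00
Σ N_h S_h = 24978.00
n for stratum D = 388·3612.00/24978.00 = 56.108 → 56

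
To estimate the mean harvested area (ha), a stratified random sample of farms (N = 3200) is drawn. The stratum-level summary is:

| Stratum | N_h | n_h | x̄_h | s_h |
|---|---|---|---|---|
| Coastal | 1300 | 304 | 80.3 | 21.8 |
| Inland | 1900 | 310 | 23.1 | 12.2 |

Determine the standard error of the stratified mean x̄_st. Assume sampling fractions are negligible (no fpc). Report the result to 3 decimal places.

SE(x̄_st) ≈ 0.654

V̂(x̄_st) = Σ W_h² s_h²/n_h, with W_h = N_h/N and N = 3200:
  stratum Coastal: (1300/3200)²·21.8²/304 = 0.258004
  stratum Inland: (1900/3200)²·12.2²/310 = 0.169264
V̂(x̄_st) = 0.427268
SE(x̄_st) = √0.427268 = 0.653657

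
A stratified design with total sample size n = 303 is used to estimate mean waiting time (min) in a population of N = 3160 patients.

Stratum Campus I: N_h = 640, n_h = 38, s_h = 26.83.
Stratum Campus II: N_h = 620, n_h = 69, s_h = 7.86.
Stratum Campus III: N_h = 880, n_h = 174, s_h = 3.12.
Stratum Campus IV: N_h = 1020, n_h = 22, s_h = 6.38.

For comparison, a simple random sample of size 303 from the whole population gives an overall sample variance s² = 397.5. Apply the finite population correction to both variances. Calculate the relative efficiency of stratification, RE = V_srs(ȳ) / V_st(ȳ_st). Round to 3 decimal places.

RE ≈ 1.244

V̂(ȳ_st) = Σ W_h² (1 − n_h/N_h) s_h²/n_h, with W_h = N_h/N and N = 3160:
  stratum Campus I: (640/3160)²·(1 − 38/640)·26.83²/38 = 0.730904
  stratum Campus II: (620/3160)²·(1 − 69/620)·7.86²/69 = 0.0306313
  stratum Campus III: (880/3160)²·(1 − 174/880)·3.12²/174 = 0.00348075
  stratum Campus IV: (1020/3160)²·(1 − 22/1020)·6.38²/22 = 0.188615
V_st = 0.95363
V_srs = (1 − 303/3160)·397.5/303 = 1.18609
Relative efficiency = V_srs / V_st = 1.18609/0.95363 = 1.2438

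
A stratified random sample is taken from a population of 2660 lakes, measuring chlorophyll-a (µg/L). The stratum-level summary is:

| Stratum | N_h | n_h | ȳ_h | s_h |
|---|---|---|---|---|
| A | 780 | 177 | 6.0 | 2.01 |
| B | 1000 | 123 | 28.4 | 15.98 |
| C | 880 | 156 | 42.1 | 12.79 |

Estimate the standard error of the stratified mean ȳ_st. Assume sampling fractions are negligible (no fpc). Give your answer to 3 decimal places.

V̂(ȳ_st) = Σ W_h² s_h²/n_h, with W_h = N_h/N and N = 2660:
  stratum A: (780/2660)²·2.01²/177 = 0.00196266
  stratum B: (1000/2660)²·15.98²/123 = 0.293417
  stratum C: (880/2660)²·12.79²/156 = 0.114767
V̂(ȳ_st) = 0.410147
SE(ȳ_st) = √0.410147 = 0.640427

SE(ȳ_st) ≈ 0.640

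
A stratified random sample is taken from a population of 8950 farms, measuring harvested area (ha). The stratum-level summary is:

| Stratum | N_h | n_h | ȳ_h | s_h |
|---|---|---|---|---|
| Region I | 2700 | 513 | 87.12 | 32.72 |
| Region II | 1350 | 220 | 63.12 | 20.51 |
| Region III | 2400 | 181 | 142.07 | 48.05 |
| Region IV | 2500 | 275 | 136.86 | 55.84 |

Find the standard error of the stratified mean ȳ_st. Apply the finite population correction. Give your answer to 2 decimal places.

SE(ȳ_st) ≈ 1.35

V̂(ȳ_st) = Σ W_h² (1 − n_h/N_h) s_h²/n_h, with W_h = N_h/N and N = 8950:
  stratum Region I: (2700/8950)²·(1 − 513/2700)·32.72²/513 = 0.153842
  stratum Region II: (1350/8950)²·(1 − 220/1350)·20.51²/220 = 0.0364145
  stratum Region III: (2400/8950)²·(1 − 181/2400)·48.05²/181 = 0.848068
  stratum Region IV: (2500/8950)²·(1 − 275/2500)·55.84²/275 = 0.787376
V̂(ȳ_st) = 1.8257
SE(ȳ_st) = √1.8257 = 1.35118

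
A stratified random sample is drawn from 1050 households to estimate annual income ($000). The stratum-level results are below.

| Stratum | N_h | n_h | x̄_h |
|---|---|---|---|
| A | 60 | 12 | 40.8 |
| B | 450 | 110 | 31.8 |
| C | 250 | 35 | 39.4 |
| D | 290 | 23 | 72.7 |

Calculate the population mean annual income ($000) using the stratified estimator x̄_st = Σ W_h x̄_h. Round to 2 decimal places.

N = Σ N_h = 1050. Stratum weights W_h = N_h/N.
x̄_st = (60·40.8 + 450·31.8 + 250·39.4 + 290·72.7) / 1050 = 45.4200

x̄_st ≈ 45.42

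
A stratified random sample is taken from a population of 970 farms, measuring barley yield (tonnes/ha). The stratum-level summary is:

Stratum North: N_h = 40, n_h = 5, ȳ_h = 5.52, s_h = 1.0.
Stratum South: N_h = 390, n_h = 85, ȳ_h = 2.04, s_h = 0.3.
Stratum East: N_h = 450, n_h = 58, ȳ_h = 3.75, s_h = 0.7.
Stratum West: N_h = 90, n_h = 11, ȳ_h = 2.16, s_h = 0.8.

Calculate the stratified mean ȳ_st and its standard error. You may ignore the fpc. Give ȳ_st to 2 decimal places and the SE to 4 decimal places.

ȳ_st = Σ W_h ȳ_h = (40·5.52 + 390·2.04 + 450·3.75 + 90·2.16)/970 = 2.98794
V̂(ȳ_st) = Σ W_h² s_h²/n_h, with W_h = N_h/N and N = 970:
  stratum North: (40/970)²·1.0²/5 = 0.0003401
  stratum South: (390/970)²·0.3²/85 = 0.000171163
  stratum East: (450/970)²·0.7²/58 = 0.00181823
  stratum West: (90/970)²·0.8²/11 = 0.000500874
V̂(ȳ_st) = 0.00283037
SE(ȳ_st) = √0.00283037 = 0.0532012

ȳ_st ≈ 2.99, SE ≈ 0.0532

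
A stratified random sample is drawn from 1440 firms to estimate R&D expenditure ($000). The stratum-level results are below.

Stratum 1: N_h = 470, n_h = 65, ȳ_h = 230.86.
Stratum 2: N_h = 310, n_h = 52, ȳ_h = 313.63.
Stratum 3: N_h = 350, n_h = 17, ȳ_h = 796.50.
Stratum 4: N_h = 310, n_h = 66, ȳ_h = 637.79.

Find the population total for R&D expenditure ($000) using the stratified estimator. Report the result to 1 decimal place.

τ̂_st ≈ 682219.4

τ̂_st = Σ N_h ȳ_h = 470·230.86 + 310·313.63 + 350·796.50 + 310·637.79 = 682219.4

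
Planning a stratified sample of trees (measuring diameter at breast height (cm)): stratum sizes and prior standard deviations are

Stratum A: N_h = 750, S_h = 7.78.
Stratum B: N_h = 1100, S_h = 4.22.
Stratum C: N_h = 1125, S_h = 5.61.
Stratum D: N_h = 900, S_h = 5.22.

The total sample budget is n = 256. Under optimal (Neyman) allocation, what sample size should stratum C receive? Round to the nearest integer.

75

Neyman allocation: n_h = n · N_h S_h / Σ N_i S_i, with n = 256.
  stratum A: N_h·S_h = 750·7.78 = 5835.00
  stratum B: N_h·S_h = 1100·4.22 = 4642.00
  stratum C: N_h·S_h = 1125·5.61 = 6311.25
  stratum D: N_h·S_h = 900·5.22 = 4698.00
Σ N_h S_h = 21486.25
n for stratum C = 256·6311.25/21486.25 = 75.196 → 75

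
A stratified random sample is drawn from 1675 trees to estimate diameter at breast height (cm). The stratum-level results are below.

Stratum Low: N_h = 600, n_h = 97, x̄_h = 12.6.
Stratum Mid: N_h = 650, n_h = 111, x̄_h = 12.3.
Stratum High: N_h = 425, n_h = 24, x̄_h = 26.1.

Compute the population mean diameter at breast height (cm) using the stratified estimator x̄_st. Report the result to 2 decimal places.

N = Σ N_h = 1675. Stratum weights W_h = N_h/N.
x̄_st = (600·12.6 + 650·12.3 + 425·26.1) / 1675 = 15.9090

x̄_st ≈ 15.91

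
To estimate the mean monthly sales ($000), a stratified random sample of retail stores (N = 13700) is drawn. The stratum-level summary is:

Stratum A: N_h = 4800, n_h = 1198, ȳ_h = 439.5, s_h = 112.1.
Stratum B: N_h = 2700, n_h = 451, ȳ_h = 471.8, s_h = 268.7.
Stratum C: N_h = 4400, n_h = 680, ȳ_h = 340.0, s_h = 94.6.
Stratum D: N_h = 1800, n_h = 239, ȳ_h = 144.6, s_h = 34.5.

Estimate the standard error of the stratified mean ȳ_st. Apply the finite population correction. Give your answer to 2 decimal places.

SE(ȳ_st) ≈ 2.71

V̂(ȳ_st) = Σ W_h² (1 − n_h/N_h) s_h²/n_h, with W_h = N_h/N and N = 13700:
  stratum A: (4800/13700)²·(1 − 1198/4800)·112.1²/1198 = 0.966269
  stratum B: (2700/13700)²·(1 − 451/2700)·268.7²/451 = 5.1793
  stratum C: (4400/13700)²·(1 − 680/4400)·94.6²/680 = 1.1477
  stratum D: (1800/13700)²·(1 − 239/1800)·34.5²/239 = 0.0745546
V̂(ȳ_st) = 7.36782
SE(ȳ_st) = √7.36782 = 2.71437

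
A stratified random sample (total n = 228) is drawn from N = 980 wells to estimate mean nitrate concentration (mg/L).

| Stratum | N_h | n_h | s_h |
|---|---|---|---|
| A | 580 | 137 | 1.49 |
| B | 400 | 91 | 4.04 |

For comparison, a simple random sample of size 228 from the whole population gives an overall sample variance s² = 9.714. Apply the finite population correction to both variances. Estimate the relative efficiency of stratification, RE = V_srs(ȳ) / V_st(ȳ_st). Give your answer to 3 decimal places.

V̂(ȳ_st) = Σ W_h² (1 − n_h/N_h) s_h²/n_h, with W_h = N_h/N and N = 980:
  stratum A: (580/980)²·(1 − 137/580)·1.49²/137 = 0.00433542
  stratum B: (400/980)²·(1 − 91/400)·4.04²/91 = 0.0230828
V_st = 0.0274182
V_srs = (1 − 228/980)·9.714/228 = 0.032693
Relative efficiency = V_srs / V_st = 0.032693/0.0274182 = 1.1924

RE ≈ 1.192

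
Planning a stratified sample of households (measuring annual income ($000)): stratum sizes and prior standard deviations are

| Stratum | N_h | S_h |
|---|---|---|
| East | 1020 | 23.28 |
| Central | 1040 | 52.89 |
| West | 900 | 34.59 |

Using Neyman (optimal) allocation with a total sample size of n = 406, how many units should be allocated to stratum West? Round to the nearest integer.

Neyman allocation: n_h = n · N_h S_h / Σ N_i S_i, with n = 406.
  stratum East: N_h·S_h = 1020·23.28 = 23745.60
  stratum Central: N_h·S_h = 1040·52.89 = 55005.60
  stratum West: N_h·S_h = 900·34.59 = 31131.00
Σ N_h S_h = 109882.20
n for stratum West = 406·31131.00/109882.20 = 115.025 → 115

115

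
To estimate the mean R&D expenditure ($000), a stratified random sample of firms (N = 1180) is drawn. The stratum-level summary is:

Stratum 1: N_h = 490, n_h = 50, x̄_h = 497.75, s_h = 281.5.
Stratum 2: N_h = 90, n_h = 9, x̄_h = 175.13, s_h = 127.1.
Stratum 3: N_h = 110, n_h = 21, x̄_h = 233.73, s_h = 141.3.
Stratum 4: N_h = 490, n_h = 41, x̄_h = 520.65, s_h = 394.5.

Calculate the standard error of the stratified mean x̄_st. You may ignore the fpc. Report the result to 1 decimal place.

SE(x̄_st) ≈ 30.8

V̂(x̄_st) = Σ W_h² s_h²/n_h, with W_h = N_h/N and N = 1180:
  stratum 1: (490/1180)²·281.5²/50 = 273.284
  stratum 2: (90/1180)²·127.1²/9 = 10.4417
  stratum 3: (110/1180)²·141.3²/21 = 8.26202
  stratum 4: (490/1180)²·394.5²/41 = 654.543
V̂(x̄_st) = 946.531
SE(x̄_st) = √946.531 = 30.7657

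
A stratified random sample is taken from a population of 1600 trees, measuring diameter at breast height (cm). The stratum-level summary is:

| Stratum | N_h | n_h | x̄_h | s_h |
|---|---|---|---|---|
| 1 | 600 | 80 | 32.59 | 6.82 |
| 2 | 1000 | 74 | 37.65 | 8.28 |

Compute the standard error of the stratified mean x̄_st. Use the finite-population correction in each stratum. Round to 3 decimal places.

SE(x̄_st) ≈ 0.637

V̂(x̄_st) = Σ W_h² (1 − n_h/N_h) s_h²/n_h, with W_h = N_h/N and N = 1600:
  stratum 1: (600/1600)²·(1 − 80/600)·6.82²/80 = 0.0708587
  stratum 2: (1000/1600)²·(1 − 74/1000)·8.28²/74 = 0.33512
V̂(x̄_st) = 0.405978
SE(x̄_st) = √0.405978 = 0.637164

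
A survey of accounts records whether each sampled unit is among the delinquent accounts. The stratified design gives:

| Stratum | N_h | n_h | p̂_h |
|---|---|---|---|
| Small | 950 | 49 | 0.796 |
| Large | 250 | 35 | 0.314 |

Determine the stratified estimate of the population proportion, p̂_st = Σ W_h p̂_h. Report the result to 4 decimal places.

p̂_st ≈ 0.6956

N = 1200; stratum weights W_h = N_h/N.
p̂_st = Σ W_h p̂_h = (950·0.796 + 250·0.314)/1200 = 0.69558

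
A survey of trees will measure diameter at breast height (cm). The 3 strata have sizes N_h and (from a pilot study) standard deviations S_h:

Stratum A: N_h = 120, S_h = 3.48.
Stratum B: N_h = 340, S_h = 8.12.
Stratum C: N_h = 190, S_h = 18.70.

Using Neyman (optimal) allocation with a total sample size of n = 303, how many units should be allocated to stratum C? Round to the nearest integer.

Neyman allocation: n_h = n · N_h S_h / Σ N_i S_i, with n = 303.
  stratum A: N_h·S_h = 120·3.48 = 417.60
  stratum B: N_h·S_h = 340·8.12 = 2760.80
  stratum C: N_h·S_h = 190·18.70 = 3553.00
Σ N_h S_h = 6731.40
n for stratum C = 303·3553.00/6731.40 = 159.931 → 160

160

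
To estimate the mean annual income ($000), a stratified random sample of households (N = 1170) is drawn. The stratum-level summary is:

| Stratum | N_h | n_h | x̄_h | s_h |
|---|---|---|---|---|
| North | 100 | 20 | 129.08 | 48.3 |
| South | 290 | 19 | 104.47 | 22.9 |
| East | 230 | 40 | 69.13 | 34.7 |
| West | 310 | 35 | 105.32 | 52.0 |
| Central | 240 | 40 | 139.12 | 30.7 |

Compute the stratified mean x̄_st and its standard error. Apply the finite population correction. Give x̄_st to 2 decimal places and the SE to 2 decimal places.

x̄_st ≈ 106.96, SE ≈ 2.98

x̄_st = Σ W_h x̄_h = (100·129.08 + 290·104.47 + 230·69.13 + 310·105.32 + 240·139.12)/1170 = 106.95915
V̂(x̄_st) = Σ W_h² (1 − n_h/N_h) s_h²/n_h, with W_h = N_h/N and N = 1170:
  stratum North: (100/1170)²·(1 − 20/100)·48.3²/20 = 0.681683
  stratum South: (290/1170)²·(1 − 19/290)·22.9²/19 = 1.58458
  stratum East: (230/1170)²·(1 − 40/230)·34.7²/40 = 0.960967
  stratum West: (310/1170)²·(1 − 35/310)·52.0²/35 = 4.81129
  stratum Central: (240/1170)²·(1 − 40/240)·30.7²/40 = 0.826202
V̂(x̄_st) = 8.86472
SE(x̄_st) = √8.86472 = 2.97737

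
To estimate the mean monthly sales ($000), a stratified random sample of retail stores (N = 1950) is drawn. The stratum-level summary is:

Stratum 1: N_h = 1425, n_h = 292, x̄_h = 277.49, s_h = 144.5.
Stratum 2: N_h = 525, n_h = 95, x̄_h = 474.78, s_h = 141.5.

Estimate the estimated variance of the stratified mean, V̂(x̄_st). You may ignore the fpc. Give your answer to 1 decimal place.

V̂(x̄_st) ≈ 53.5

V̂(x̄_st) = Σ W_h² s_h²/n_h, with W_h = N_h/N and N = 1950:
  stratum 1: (1425/1950)²·144.5²/292 = 38.1868
  stratum 2: (525/1950)²·141.5²/95 = 15.277
V̂(x̄_st) = 53.4638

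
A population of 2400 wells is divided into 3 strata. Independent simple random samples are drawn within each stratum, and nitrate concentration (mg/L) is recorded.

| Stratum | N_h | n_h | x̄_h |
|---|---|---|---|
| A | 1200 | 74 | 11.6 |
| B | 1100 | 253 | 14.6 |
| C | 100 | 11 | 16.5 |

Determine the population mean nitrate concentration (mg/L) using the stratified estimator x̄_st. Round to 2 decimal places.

x̄_st ≈ 13.18

N = Σ N_h = 2400. Stratum weights W_h = N_h/N.
x̄_st = (1200·11.6 + 1100·14.6 + 100·16.5) / 2400 = 13.1792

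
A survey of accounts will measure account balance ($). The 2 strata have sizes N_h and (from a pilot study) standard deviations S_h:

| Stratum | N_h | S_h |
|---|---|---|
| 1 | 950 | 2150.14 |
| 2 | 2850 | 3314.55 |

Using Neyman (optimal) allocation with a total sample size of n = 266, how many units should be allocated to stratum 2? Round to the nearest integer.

219

Neyman allocation: n_h = n · N_h S_h / Σ N_i S_i, with n = 266.
  stratum 1: N_h·S_h = 950·2150.14 = 2042633.00
  stratum 2: N_h·S_h = 2850·3314.55 = 9446467.50
Σ N_h S_h = 11489100.50
n for stratum 2 = 266·9446467.50/11489100.50 = 218.708 → 219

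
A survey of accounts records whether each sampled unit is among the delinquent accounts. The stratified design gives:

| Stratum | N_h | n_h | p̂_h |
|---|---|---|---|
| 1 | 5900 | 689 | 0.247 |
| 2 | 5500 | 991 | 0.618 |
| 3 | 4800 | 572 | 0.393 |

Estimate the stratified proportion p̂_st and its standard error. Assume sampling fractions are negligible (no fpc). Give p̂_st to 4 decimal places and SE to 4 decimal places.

N = 16200; stratum weights W_h = N_h/N.
p̂_st = Σ W_h p̂_h = (5900·0.247 + 5500·0.618 + 4800·0.393)/16200 = 0.41622
V̂(p̂_st) = Σ W_h² p̂_h(1−p̂_h)/(n_h−1):
  stratum 1: (5900/16200)²·0.247·0.753/688 = 3.58573e-05
  stratum 2: (5500/16200)²·0.618·0.382/990 = 2.7486e-05
  stratum 3: (4800/16200)²·0.393·0.607/571 = 3.66773e-05
V̂(p̂_st) = 0.000100021; SE = √V̂ = 0.010001

p̂_st ≈ 0.4162, SE ≈ 0.0100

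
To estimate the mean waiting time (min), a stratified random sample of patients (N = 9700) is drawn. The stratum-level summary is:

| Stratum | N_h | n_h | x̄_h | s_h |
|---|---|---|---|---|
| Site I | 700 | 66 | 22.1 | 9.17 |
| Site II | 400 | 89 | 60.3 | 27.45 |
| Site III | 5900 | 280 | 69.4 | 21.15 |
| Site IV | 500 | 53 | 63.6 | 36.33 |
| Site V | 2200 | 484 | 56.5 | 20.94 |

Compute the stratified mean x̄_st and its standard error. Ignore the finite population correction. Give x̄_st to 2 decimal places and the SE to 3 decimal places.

x̄_st = Σ W_h x̄_h = (700·22.1 + 400·60.3 + 5900·69.4 + 500·63.6 + 2200·56.5)/9700 = 62.38660
V̂(x̄_st) = Σ W_h² s_h²/n_h, with W_h = N_h/N and N = 9700:
  stratum Site I: (700/9700)²·9.17²/66 = 0.0066351
  stratum Site II: (400/9700)²·27.45²/89 = 0.014397
  stratum Site III: (5900/9700)²·21.15²/280 = 0.591049
  stratum Site IV: (500/9700)²·36.33²/53 = 0.0661685
  stratum Site V: (2200/9700)²·20.94²/484 = 0.0466026
V̂(x̄_st) = 0.724852
SE(x̄_st) = √0.724852 = 0.851382

x̄_st ≈ 62.39, SE ≈ 0.851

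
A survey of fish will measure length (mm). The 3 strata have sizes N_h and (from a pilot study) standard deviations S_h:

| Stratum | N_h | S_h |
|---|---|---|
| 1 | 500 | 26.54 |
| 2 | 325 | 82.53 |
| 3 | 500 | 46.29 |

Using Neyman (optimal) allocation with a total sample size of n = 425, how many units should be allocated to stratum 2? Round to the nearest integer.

Neyman allocation: n_h = n · N_h S_h / Σ N_i S_i, with n = 425.
  stratum 1: N_h·S_h = 500·26.54 = 13270.00
  stratum 2: N_h·S_h = 325·82.53 = 26822.25
  stratum 3: N_h·S_h = 500·46.29 = 23145.00
Σ N_h S_h = 63237.25
n for stratum 2 = 425·26822.25/63237.25 = 180.265 → 180

180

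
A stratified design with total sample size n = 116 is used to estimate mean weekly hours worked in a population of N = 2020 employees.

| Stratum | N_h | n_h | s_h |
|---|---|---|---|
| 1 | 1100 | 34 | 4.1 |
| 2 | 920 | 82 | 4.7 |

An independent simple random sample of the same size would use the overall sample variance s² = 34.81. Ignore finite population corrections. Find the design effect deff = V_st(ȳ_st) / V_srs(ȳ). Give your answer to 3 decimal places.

V̂(ȳ_st) = Σ W_h² s_h²/n_h, with W_h = N_h/N and N = 2020:
  stratum 1: (1100/2020)²·4.1²/34 = 0.146613
  stratum 2: (920/2020)²·4.7²/82 = 0.0558798
V_st = 0.202492
V_srs = s²/n = 34.81/116 = 0.300086
deff = V_st / V_srs = 0.202492/0.300086 = 0.6748

deff ≈ 0.675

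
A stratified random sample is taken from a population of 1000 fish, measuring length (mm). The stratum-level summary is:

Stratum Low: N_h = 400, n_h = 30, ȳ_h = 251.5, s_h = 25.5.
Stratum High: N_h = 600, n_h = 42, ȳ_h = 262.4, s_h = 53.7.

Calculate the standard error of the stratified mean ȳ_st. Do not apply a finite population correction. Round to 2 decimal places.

SE(ȳ_st) ≈ 5.31

V̂(ȳ_st) = Σ W_h² s_h²/n_h, with W_h = N_h/N and N = 1000:
  stratum Low: (400/1000)²·25.5²/30 = 3.468
  stratum High: (600/1000)²·53.7²/42 = 24.7173
V̂(ȳ_st) = 28.1853
SE(ȳ_st) = √28.1853 = 5.30899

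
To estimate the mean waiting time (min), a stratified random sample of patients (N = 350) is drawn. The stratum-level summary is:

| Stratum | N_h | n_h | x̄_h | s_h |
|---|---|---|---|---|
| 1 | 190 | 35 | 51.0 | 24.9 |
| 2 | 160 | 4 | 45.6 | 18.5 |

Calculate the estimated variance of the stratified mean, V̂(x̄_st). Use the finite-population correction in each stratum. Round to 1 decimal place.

V̂(x̄_st) = Σ W_h² (1 − n_h/N_h) s_h²/n_h, with W_h = N_h/N and N = 350:
  stratum 1: (190/350)²·(1 − 35/190)·24.9²/35 = 4.25873
  stratum 2: (160/350)²·(1 − 4/160)·18.5²/4 = 17.4338
V̂(x̄_st) = 21.6925

V̂(x̄_st) ≈ 21.7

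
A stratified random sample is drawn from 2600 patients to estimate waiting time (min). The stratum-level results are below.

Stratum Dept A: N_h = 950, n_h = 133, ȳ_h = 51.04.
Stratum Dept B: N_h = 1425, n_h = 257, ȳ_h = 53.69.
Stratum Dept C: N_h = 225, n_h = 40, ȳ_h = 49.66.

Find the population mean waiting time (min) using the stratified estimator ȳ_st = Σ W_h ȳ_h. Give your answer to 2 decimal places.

N = Σ N_h = 2600. Stratum weights W_h = N_h/N.
ȳ_st = (950·51.04 + 1425·53.69 + 225·49.66) / 2600 = 52.3730

ȳ_st ≈ 52.37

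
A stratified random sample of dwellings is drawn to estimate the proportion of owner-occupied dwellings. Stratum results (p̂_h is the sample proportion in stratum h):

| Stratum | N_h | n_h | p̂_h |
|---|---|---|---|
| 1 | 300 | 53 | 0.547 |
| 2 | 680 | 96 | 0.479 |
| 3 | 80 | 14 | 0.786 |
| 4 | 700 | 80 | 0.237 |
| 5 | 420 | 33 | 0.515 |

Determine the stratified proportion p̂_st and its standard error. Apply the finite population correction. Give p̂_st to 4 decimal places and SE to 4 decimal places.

N = 2180; stratum weights W_h = N_h/N.
p̂_st = Σ W_h p̂_h = (300·0.547 + 680·0.479 + 80·0.786 + 700·0.237 + 420·0.515)/2180 = 0.42885
V̂(p̂_st) = Σ W_h² (1 − n_h/N_h) p̂_h(1−p̂_h)/(n_h−1):
  stratum 1: (300/2180)²·(1 − 53/300)·0.547·0.453/52 = 7.42998e-05
  stratum 2: (680/2180)²·(1 − 96/680)·0.479·0.521/95 = 0.000219512
  stratum 3: (80/2180)²·(1 − 14/80)·0.786·0.214/13 = 1.43752e-05
  stratum 4: (700/2180)²·(1 − 80/700)·0.237·0.763/79 = 0.000209037
  stratum 5: (420/2180)²·(1 − 33/420)·0.515·0.485/32 = 0.00026696
V̂(p̂_st) = 0.000784184; SE = √V̂ = 0.0280033

p̂_st ≈ 0.4289, SE ≈ 0.0280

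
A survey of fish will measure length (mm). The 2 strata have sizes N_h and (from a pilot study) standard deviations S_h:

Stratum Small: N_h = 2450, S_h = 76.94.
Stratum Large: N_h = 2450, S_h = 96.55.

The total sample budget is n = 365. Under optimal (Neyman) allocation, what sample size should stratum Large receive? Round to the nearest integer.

Neyman allocation: n_h = n · N_h S_h / Σ N_i S_i, with n = 365.
  stratum Small: N_h·S_h = 2450·76.94 = 188503.00
  stratum Large: N_h·S_h = 2450·96.55 = 236547.50
Σ N_h S_h = 425050.50
n for stratum Large = 365·236547.50/425050.50 = 203.128 → 203

203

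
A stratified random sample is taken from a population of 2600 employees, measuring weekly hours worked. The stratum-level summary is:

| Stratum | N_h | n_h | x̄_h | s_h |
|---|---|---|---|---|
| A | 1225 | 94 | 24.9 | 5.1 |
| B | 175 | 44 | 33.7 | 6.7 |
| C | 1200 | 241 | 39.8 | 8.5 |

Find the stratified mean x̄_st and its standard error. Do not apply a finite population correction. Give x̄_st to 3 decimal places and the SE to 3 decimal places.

x̄_st = Σ W_h x̄_h = (1225·24.9 + 175·33.7 + 1200·39.8)/2600 = 32.36923
V̂(x̄_st) = Σ W_h² s_h²/n_h, with W_h = N_h/N and N = 2600:
  stratum A: (1225/2600)²·5.1²/94 = 0.061424
  stratum B: (175/2600)²·6.7²/44 = 0.00462196
  stratum C: (1200/2600)²·8.5²/241 = 0.0638611
V̂(x̄_st) = 0.129907
SE(x̄_st) = √0.129907 = 0.360426

x̄_st ≈ 32.369, SE ≈ 0.360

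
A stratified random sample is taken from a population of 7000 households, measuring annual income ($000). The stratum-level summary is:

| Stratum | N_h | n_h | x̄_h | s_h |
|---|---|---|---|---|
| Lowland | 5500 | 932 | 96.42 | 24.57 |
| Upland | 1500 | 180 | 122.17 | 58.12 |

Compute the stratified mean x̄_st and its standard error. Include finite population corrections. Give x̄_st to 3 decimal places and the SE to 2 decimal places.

x̄_st = Σ W_h x̄_h = (5500·96.42 + 1500·122.17)/7000 = 101.93786
V̂(x̄_st) = Σ W_h² (1 − n_h/N_h) s_h²/n_h, with W_h = N_h/N and N = 7000:
  stratum Lowland: (5500/7000)²·(1 − 932/5500)·24.57²/932 = 0.332114
  stratum Upland: (1500/7000)²·(1 − 180/1500)·58.12²/180 = 0.758312
V̂(x̄_st) = 1.09043
SE(x̄_st) = √1.09043 = 1.04423

x̄_st ≈ 101.938, SE ≈ 1.04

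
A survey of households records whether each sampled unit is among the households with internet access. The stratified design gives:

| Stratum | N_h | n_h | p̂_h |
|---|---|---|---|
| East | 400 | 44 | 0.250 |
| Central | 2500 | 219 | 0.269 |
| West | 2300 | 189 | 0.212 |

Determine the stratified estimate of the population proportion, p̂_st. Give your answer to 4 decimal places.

p̂_st ≈ 0.2423

N = 5200; stratum weights W_h = N_h/N.
p̂_st = Σ W_h p̂_h = (400·0.250 + 2500·0.269 + 2300·0.212)/5200 = 0.24233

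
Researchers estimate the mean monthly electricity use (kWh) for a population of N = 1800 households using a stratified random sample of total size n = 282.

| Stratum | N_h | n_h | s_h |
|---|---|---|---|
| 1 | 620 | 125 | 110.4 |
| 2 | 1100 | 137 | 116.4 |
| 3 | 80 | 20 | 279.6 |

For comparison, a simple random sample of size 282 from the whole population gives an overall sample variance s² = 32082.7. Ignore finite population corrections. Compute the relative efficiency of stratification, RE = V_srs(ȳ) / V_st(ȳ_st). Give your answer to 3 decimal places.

RE ≈ 2.024

V̂(ȳ_st) = Σ W_h² s_h²/n_h, with W_h = N_h/N and N = 1800:
  stratum 1: (620/1800)²·110.4²/125 = 11.5682
  stratum 2: (1100/1800)²·116.4²/137 = 36.9339
  stratum 3: (80/1800)²·279.6²/20 = 7.7211
V_st = 56.2233
V_srs = s²/n = 32082.7/282 = 113.768
Relative efficiency = V_srs / V_st = 113.768/56.2233 = 2.0235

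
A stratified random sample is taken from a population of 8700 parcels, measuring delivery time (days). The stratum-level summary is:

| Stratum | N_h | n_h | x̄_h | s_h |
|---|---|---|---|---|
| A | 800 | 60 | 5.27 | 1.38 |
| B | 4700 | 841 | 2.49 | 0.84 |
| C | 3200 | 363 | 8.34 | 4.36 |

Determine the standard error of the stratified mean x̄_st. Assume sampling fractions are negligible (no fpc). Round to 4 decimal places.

V̂(x̄_st) = Σ W_h² s_h²/n_h, with W_h = N_h/N and N = 8700:
  stratum A: (800/8700)²·1.38²/60 = 0.000268379
  stratum B: (4700/8700)²·0.84²/841 = 0.000244861
  stratum C: (3200/8700)²·4.36²/363 = 0.0070848
V̂(x̄_st) = 0.00759804
SE(x̄_st) = √0.00759804 = 0.0871668

SE(x̄_st) ≈ 0.0872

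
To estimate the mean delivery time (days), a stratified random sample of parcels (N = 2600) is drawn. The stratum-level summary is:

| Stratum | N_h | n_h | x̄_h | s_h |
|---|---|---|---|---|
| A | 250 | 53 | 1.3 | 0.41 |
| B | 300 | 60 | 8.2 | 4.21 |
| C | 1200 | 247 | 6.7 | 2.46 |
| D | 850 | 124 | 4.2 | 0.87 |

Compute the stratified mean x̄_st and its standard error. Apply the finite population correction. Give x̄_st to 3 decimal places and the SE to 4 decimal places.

x̄_st ≈ 5.537, SE ≈ 0.0887

x̄_st = Σ W_h x̄_h = (250·1.3 + 300·8.2 + 1200·6.7 + 850·4.2)/2600 = 5.53654
V̂(x̄_st) = Σ W_h² (1 − n_h/N_h) s_h²/n_h, with W_h = N_h/N and N = 2600:
  stratum A: (250/2600)²·(1 − 53/250)·0.41²/53 = 2.31074e-05
  stratum B: (300/2600)²·(1 − 60/300)·4.21²/60 = 0.00314629
  stratum C: (1200/2600)²·(1 − 247/1200)·2.46²/247 = 0.00414477
  stratum D: (850/2600)²·(1 − 124/850)·0.87²/124 = 0.000557219
V̂(x̄_st) = 0.00787139
SE(x̄_st) = √0.00787139 = 0.0887208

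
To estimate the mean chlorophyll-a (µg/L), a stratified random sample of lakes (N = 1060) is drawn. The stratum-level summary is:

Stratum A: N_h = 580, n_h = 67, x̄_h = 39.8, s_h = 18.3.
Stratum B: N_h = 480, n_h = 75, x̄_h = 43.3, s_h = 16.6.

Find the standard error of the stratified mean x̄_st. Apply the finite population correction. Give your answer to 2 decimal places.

SE(x̄_st) ≈ 1.40

V̂(x̄_st) = Σ W_h² (1 − n_h/N_h) s_h²/n_h, with W_h = N_h/N and N = 1060:
  stratum A: (580/1060)²·(1 − 67/580)·18.3²/67 = 1.32361
  stratum B: (480/1060)²·(1 − 75/480)·16.6²/75 = 0.635681
V̂(x̄_st) = 1.95929
SE(x̄_st) = √1.95929 = 1.39975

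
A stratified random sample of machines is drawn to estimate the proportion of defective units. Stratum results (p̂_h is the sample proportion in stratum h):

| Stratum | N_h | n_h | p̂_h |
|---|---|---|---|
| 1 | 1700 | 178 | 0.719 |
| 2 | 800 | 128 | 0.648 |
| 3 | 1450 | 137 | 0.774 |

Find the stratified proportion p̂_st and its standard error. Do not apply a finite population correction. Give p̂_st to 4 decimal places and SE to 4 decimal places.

N = 3950; stratum weights W_h = N_h/N.
p̂_st = Σ W_h p̂_h = (1700·0.719 + 800·0.648 + 1450·0.774)/3950 = 0.72481
V̂(p̂_st) = Σ W_h² p̂_h(1−p̂_h)/(n_h−1):
  stratum 1: (1700/3950)²·0.719·0.281/177 = 0.00021143
  stratum 2: (800/3950)²·0.648·0.352/127 = 7.36715e-05
  stratum 3: (1450/3950)²·0.774·0.226/136 = 0.000173321
V̂(p̂_st) = 0.000458422; SE = √V̂ = 0.0214108

p̂_st ≈ 0.7248, SE ≈ 0.0214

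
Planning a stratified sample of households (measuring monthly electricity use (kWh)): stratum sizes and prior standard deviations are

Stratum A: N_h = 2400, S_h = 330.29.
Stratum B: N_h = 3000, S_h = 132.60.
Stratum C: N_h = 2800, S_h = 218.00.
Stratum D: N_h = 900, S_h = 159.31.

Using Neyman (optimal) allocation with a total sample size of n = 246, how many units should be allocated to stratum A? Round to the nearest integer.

Neyman allocation: n_h = n · N_h S_h / Σ N_i S_i, with n = 246.
  stratum A: N_h·S_h = 2400·330.29 = 792696.00
  stratum B: N_h·S_h = 3000·132.60 = 397800.00
  stratum C: N_h·S_h = 2800·218.00 = 610400.00
  stratum D: N_h·S_h = 900·159.31 = 143379.00
Σ N_h S_h = 1944275.00
n for stratum A = 246·792696.00/1944275.00 = 100.296 → 100

100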